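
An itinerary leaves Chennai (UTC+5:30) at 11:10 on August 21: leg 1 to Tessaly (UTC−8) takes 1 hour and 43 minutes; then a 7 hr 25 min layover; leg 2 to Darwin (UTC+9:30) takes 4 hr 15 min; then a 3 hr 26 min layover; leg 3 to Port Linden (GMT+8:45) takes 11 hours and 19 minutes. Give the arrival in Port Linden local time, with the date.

Convert departure to UTC: 11:10 − 5:30 = 05:40 UTC on Aug 21.
Add 1 hour and 43 minutes leg 1 → 07:23 UTC.
Add 7 hours 25 minutes layover in Tessaly → 14:48 UTC.
Add 4 hours 15 minutes leg 2 → 19:03 UTC.
Add 3 hours 26 minutes layover in Darwin → 22:29 UTC.
Add 11 hours and 19 minutes leg 3 → 09:48 UTC (Aug 22).
Port Linden is UTC+8:45, so local arrival = 09:48 + 8:45 = 18:33 on Aug 22.

18:33 on August 22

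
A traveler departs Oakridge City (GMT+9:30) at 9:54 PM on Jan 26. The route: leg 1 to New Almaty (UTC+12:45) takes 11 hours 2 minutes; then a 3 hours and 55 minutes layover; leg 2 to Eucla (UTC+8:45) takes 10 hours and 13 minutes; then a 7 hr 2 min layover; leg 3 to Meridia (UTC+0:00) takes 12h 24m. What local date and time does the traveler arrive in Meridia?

Convert departure to UTC: 9:54 PM − 9:30 = 12:24 PM UTC on Jan 26.
Add 11 hours and 2 minutes leg 1 → 11:26 PM UTC.
Add 3 hours and 55 minutes layover in New Almaty → 3:21 AM UTC (Jan 27).
Add 10 hours 13 minutes leg 2 → 1:34 PM UTC.
Add 7 hours and 2 minutes layover in Eucla → 8:36 PM UTC.
Add 12 hours and 24 minutes leg 3 → 9:00 AM UTC (Jan 28).
Meridia is UTC+0, so local arrival is the same: 9:00 AM on Jan 28.

9:00 AM on January 28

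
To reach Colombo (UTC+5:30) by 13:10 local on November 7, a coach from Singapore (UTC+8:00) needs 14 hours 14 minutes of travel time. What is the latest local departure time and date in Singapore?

01:26 on Nov 7

Target arrival in UTC: 13:10 − 5:30 = 07:40 on Nov 7.
Subtract 14 hours 14 minutes → departure 17:26 UTC on Nov 6.
Singapore is UTC+8:00: 17:26 + 8:00 = 01:26 on Nov 7.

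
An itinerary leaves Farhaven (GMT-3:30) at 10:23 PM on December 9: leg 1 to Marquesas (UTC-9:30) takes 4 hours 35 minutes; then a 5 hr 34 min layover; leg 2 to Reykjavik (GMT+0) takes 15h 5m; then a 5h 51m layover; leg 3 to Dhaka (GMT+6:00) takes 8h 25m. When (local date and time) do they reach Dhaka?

11:23 PM on Dec 11

Convert departure to UTC: 10:23 PM + 3:30 = 1:53 AM UTC on Dec 10.
Add 4 hours 35 minutes leg 1 → 6:28 AM UTC.
Add 5 hours and 34 minutes layover in Marquesas → 12:02 PM UTC.
Add 15 hours and 5 minutes leg 2 → 3:07 AM UTC (Dec 11).
Add 5 hours 51 minutes layover in Reykjavik → 8:58 AM UTC.
Add 8 hours 25 minutes leg 3 → 5:23 PM UTC.
Dhaka is UTC+6:00, so local arrival = 5:23 PM + 6:00 = 11:23 PM on Dec 11.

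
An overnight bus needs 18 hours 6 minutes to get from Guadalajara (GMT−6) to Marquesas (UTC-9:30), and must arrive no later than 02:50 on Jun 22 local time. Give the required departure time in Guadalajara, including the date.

12:14 on Jun 21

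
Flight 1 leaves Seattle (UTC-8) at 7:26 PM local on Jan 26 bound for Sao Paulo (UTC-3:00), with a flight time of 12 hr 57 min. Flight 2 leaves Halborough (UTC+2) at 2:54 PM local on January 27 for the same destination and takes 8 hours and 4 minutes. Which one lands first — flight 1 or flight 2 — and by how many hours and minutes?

Flight 1 in UTC: 7:26 PM + 8:00 = 3:26 AM on Jan 27.
+12 hours and 57 minutes → arrive 4:23 PM UTC on Jan 27.
Flight 2 in UTC: 2:54 PM − 2:00 = 12:54 PM on Jan 27.
+8 hours 4 minutes → arrive 8:58 PM UTC on Jan 27.
Flight 1 lands earlier by 4 hours 35 minutes.

the first, by 4 hours 35 minutes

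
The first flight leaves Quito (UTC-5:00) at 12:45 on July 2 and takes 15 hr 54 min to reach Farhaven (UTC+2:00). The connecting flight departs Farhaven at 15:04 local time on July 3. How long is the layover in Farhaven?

Convert departure to UTC: 12:45 + 5:00 = 17:45 UTC on Jul 2.
Add 15 hours 54 minutes flight time → 09:39 UTC (Jul 3).
Farhaven is UTC+2:00, so local arrival = 09:39 + 2:00 = 11:39 on Jul 3.
Layover = 15:04 − 11:39 = 3 hours 25 minutes.

3 hours 25 minutes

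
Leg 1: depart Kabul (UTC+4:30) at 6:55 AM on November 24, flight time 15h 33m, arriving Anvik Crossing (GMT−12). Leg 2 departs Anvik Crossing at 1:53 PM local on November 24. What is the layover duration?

7 hours 55 minutes

Convert departure to UTC: 6:55 AM − 4:30 = 2:25 AM UTC on Nov 24.
Add 15 hours 33 minutes flight time → 5:58 PM UTC.
Anvik Crossing is UTC−12:00, so local arrival = 5:58 PM − 12:00 = 5:58 AM on Nov 24.
Layover = 1:53 PM − 5:58 AM = 7 hours 55 minutes.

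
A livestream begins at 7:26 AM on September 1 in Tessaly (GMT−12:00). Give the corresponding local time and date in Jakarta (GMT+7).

2:26 AM on September 2

In UTC: 7:26 AM + 12:00 = 7:26 PM on Sep 1.
Jakarta is UTC+7:00: 7:26 PM + 7:00 = 2:26 AM on Sep 2.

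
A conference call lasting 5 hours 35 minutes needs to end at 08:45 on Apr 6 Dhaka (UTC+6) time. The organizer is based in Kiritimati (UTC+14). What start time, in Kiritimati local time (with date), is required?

11:10 on Apr 6

Target end time in UTC: 08:45 − 6:00 = 02:45 on Apr 6.
Subtract 5 hours and 35 minutes → start 21:10 UTC on Apr 5.
Kiritimati is UTC+14:00: 21:10 + 14:00 = 11:10 on Apr 6.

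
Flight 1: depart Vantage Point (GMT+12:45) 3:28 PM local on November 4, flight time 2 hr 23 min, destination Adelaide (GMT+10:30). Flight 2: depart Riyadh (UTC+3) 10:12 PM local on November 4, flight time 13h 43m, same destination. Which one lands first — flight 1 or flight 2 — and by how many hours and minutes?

Flight 1 in UTC: 3:28 PM − 12:45 = 2:43 AM on Nov 4.
+2 hours and 23 minutes → arrive 5:06 AM UTC on Nov 4.
Flight 2 in UTC: 10:12 PM − 3:00 = 7:12 PM on Nov 4.
+13 hours 43 minutes → arrive 8:55 AM UTC on Nov 5.
Flight 1 lands earlier by 27 hours 49 minutes.

the first, by 27 hours 49 minutes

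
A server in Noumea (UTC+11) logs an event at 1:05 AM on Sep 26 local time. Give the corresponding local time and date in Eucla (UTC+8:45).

10:50 PM on September 25

In UTC: 1:05 AM − 11:00 = 2:05 PM on Sep 25.
Eucla is UTC+8:45: 2:05 PM + 8:45 = 10:50 PM on Sep 25.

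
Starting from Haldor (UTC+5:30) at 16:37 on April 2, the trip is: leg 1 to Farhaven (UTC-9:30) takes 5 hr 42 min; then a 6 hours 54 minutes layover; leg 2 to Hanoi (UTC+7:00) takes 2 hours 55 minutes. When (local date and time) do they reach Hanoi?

09:38 on April 3

Convert departure to UTC: 16:37 − 5:30 = 11:07 UTC on Apr 2.
Add 5 hours and 42 minutes leg 1 → 16:49 UTC.
Add 6 hours and 54 minutes layover in Farhaven → 23:43 UTC.
Add 2 hours and 55 minutes leg 2 → 02:38 UTC (Apr 3).
Hanoi is UTC+7:00, so local arrival = 02:38 + 7:00 = 09:38 on Apr 3.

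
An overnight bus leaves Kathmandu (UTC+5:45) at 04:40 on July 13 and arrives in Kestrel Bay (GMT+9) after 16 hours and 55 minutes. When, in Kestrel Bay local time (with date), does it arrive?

Convert departure to UTC: 04:40 − 5:45 = 22:55 UTC on Jul 12.
Add 16 hours and 55 minutes travel time → 15:50 UTC (Jul 13).
Kestrel Bay is UTC+9:00, so local arrival = 15:50 + 9:00 = 00:50 on Jul 14.

00:50 on July 14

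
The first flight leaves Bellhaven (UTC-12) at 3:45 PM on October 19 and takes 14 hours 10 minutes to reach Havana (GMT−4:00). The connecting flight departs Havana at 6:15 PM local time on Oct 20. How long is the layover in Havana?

Convert departure to UTC: 3:45 PM + 12:00 = 3:45 AM UTC on Oct 20.
Add 14 hours 10 minutes flight time → 5:55 PM UTC.
Havana is UTC−4:00, so local arrival = 5:55 PM − 4:00 = 1:55 PM on Oct 20.
Layover = 6:15 PM − 1:55 PM = 4 hours 20 minutes.

4 hours 20 minutes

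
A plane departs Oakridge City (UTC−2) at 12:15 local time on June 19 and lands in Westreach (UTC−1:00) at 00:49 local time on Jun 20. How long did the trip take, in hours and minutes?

11 hours 34 minutes

Departure in UTC: 12:15 + 2:00 = 14:15 on Jun 19.
Arrival in UTC: 00:49 + 1:00 = 01:49 on Jun 20.
Elapsed = 01:49 − 14:15 (+1 day) = 11 hours 34 minutes.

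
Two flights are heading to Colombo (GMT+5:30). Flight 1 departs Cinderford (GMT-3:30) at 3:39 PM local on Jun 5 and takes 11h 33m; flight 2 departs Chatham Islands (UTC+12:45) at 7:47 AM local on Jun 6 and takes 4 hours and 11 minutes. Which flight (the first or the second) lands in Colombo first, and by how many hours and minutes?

the second, by 7 hours 29 minutes

Flight 1 in UTC: 3:39 PM + 3:30 = 7:09 PM on Jun 5.
+11 hours and 33 minutes → arrive 6:42 AM UTC on Jun 6.
Flight 2 in UTC: 7:47 AM − 12:45 = 7:02 PM on Jun 5.
+4 hours 11 minutes → arrive 11:13 PM UTC on Jun 5.
Flight 2 lands earlier by 7 hours 29 minutes.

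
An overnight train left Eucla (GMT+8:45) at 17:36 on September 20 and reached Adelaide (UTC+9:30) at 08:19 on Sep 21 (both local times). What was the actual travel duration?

13 hours 58 minutes

Departure in UTC: 17:36 − 8:45 = 08:51 on Sep 20.
Arrival in UTC: 08:19 − 9:30 = 22:49 on Sep 20.
Elapsed = 22:49 − 08:51 = 13 hours 58 minutes.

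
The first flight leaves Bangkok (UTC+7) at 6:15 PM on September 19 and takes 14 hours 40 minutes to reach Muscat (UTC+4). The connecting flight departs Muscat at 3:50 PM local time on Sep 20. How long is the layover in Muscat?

9 hours 55 minutes

Convert departure to UTC: 6:15 PM − 7:00 = 11:15 AM UTC on Sep 19.
Add 14 hours 40 minutes flight time → 1:55 AM UTC (Sep 20).
Muscat is UTC+4:00, so local arrival = 1:55 AM + 4:00 = 5:55 AM on Sep 20.
Layover = 3:50 PM − 5:55 AM = 9 hours 55 minutes.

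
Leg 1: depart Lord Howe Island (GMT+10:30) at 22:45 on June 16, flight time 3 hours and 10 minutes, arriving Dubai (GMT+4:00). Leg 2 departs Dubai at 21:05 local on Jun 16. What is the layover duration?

1 hour 40 minutes

Convert departure to UTC: 22:45 − 10:30 = 12:15 UTC on Jun 16.
Add 3 hours and 10 minutes flight time → 15:25 UTC.
Dubai is UTC+4:00, so local arrival = 15:25 + 4:00 = 19:25 on Jun 16.
Layover = 21:05 − 19:25 = 1 hour 40 minutes.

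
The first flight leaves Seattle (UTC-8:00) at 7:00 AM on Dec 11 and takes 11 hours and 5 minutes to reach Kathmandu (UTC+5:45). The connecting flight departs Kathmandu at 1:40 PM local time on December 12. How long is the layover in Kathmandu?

5 hours 50 minutes

Convert departure to UTC: 7:00 AM + 8:00 = 3:00 PM UTC on Dec 11.
Add 11 hours 5 minutes flight time → 2:05 AM UTC (Dec 12).
Kathmandu is UTC+5:45, so local arrival = 2:05 AM + 5:45 = 7:50 AM on Dec 12.
Layover = 1:40 PM − 7:50 AM = 5 hours 50 minutes.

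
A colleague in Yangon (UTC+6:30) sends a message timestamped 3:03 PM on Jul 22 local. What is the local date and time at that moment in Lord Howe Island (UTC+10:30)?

7:03 PM on July 22

In UTC: 3:03 PM − 6:30 = 8:33 AM on Jul 22.
Lord Howe Island is UTC+10:30: 8:33 AM + 10:30 = 7:03 PM on Jul 22.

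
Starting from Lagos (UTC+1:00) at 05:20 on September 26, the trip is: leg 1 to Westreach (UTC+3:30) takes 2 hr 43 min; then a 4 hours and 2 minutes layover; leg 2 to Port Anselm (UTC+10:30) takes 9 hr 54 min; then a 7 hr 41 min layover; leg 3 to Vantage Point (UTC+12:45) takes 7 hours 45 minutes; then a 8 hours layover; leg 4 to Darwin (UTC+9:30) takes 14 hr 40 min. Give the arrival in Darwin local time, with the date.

Convert departure to UTC: 05:20 − 1:00 = 04:20 UTC on Sep 26.
Add 2 hours and 43 minutes leg 1 → 07:03 UTC.
Add 4 hours and 2 minutes layover in Westreach → 11:05 UTC.
Add 9 hours and 54 minutes leg 2 → 20:59 UTC.
Add 7 hours and 41 minutes layover in Port Anselm → 04:40 UTC (Sep 27).
Add 7 hours 45 minutes leg 3 → 12:25 UTC.
Add 8 hours layover in Vantage Point → 20:25 UTC.
Add 14 hours 40 minutes leg 4 → 11:05 UTC (Sep 28).
Darwin is UTC+9:30, so local arrival = 11:05 + 9:30 = 20:35 on Sep 28.

20:35 on Sep 28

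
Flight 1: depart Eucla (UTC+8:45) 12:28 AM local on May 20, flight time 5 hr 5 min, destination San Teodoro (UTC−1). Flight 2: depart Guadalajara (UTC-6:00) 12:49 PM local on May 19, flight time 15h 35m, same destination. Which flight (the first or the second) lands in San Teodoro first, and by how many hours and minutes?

the first, by 13 hours 36 minutes

Flight 1 in UTC: 12:28 AM − 8:45 = 3:43 PM on May 19.
+5 hours and 5 minutes → arrive 8:48 PM UTC on May 19.
Flight 2 in UTC: 12:49 PM + 6:00 = 6:49 PM on May 19.
+15 hours 35 minutes → arrive 10:24 AM UTC on May 20.
Flight 1 lands earlier by 13 hours 36 minutes.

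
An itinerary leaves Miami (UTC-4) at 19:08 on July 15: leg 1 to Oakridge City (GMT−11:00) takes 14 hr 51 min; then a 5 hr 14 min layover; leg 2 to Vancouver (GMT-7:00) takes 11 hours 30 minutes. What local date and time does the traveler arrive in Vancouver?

23:43 on July 16

Convert departure to UTC: 19:08 + 4:00 = 23:08 UTC on Jul 15.
Add 14 hours 51 minutes leg 1 → 13:59 UTC (Jul 16).
Add 5 hours and 14 minutes layover in Oakridge City → 19:13 UTC.
Add 11 hours 30 minutes leg 2 → 06:43 UTC (Jul 17).
Vancouver is UTC−7:00, so local arrival = 06:43 − 7:00 = 23:43 on Jul 16.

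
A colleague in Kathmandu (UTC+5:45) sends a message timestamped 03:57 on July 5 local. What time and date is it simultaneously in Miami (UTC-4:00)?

In UTC: 03:57 − 5:45 = 22:12 on Jul 4.
Miami is UTC−4:00: 22:12 − 4:00 = 18:12 on Jul 4.

18:12 on July 4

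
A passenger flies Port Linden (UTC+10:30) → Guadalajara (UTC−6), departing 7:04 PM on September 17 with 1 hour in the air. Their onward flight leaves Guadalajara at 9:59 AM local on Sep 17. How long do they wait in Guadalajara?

6 hours 25 minutes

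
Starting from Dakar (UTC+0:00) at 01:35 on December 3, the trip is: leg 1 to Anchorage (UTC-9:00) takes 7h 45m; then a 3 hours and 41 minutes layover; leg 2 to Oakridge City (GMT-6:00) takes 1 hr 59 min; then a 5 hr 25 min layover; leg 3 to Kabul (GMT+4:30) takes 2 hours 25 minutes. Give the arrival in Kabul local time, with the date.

Dakar is at UTC+0, so departure is already 01:35 UTC on Dec 3.
Add 7 hours and 45 minutes leg 1 → 09:20 UTC.
Add 3 hours and 41 minutes layover in Anchorage → 13:01 UTC.
Add 1 hour and 59 minutes leg 2 → 15:00 UTC.
Add 5 hours and 25 minutes layover in Oakridge City → 20:25 UTC.
Add 2 hours 25 minutes leg 3 → 22:50 UTC.
Kabul is UTC+4:30, so local arrival = 22:50 + 4:30 = 03:20 on Dec 4.

03:20 on December 4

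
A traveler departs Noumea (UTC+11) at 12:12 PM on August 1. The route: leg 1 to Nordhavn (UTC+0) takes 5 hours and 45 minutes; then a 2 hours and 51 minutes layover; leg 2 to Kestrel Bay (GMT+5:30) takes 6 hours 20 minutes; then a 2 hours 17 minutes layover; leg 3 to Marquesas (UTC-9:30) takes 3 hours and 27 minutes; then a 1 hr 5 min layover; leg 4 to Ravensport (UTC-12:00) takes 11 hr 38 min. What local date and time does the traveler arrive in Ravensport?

10:35 PM on Aug 1

Convert departure to UTC: 12:12 PM − 11:00 = 1:12 AM UTC on Aug 1.
Add 5 hours 45 minutes leg 1 → 6:57 AM UTC.
Add 2 hours 51 minutes layover in Nordhavn → 9:48 AM UTC.
Add 6 hours 20 minutes leg 2 → 4:08 PM UTC.
Add 2 hours and 17 minutes layover in Kestrel Bay → 6:25 PM UTC.
Add 3 hours 27 minutes leg 3 → 9:52 PM UTC.
Add 1 hour and 5 minutes layover in Marquesas → 10:57 PM UTC.
Add 11 hours and 38 minutes leg 4 → 10:35 AM UTC (Aug 2).
Ravensport is UTC−12:00, so local arrival = 10:35 AM − 12:00 = 10:35 PM on Aug 1.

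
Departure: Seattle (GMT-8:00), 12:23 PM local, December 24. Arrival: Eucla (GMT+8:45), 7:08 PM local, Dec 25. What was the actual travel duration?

14 hours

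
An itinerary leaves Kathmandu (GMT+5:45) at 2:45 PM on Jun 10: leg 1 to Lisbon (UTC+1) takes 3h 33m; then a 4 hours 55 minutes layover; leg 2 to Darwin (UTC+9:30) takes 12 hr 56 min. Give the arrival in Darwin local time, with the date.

Convert departure to UTC: 2:45 PM − 5:45 = 9:00 AM UTC on Jun 10.
Add 3 hours and 33 minutes leg 1 → 12:33 PM UTC.
Add 4 hours 55 minutes layover in Lisbon → 5:28 PM UTC.
Add 12 hours and 56 minutes leg 2 → 6:24 AM UTC (Jun 11).
Darwin is UTC+9:30, so local arrival = 6:24 AM + 9:30 = 3:54 PM on Jun 11.

3:54 PM on June 11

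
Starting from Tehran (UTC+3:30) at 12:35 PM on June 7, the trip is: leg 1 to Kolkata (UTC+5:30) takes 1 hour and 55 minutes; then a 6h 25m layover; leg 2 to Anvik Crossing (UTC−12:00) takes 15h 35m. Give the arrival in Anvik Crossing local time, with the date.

9:00 PM on June 7

Convert departure to UTC: 12:35 PM − 3:30 = 9:05 AM UTC on Jun 7.
Add 1 hour 55 minutes leg 1 → 11:00 AM UTC.
Add 6 hours and 25 minutes layover in Kolkata → 5:25 PM UTC.
Add 15 hours 35 minutes leg 2 → 9:00 AM UTC (Jun 8).
Anvik Crossing is UTC−12:00, so local arrival = 9:00 AM − 12:00 = 9:00 PM on Jun 7.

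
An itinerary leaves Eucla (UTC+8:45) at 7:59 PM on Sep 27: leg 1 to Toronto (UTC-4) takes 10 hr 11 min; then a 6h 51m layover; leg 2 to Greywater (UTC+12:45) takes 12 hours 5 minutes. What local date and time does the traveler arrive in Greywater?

5:06 AM on September 29

Convert departure to UTC: 7:59 PM − 8:45 = 11:14 AM UTC on Sep 27.
Add 10 hours and 11 minutes leg 1 → 9:25 PM UTC.
Add 6 hours 51 minutes layover in Toronto → 4:16 AM UTC (Sep 28).
Add 12 hours and 5 minutes leg 2 → 4:21 PM UTC.
Greywater is UTC+12:45, so local arrival = 4:21 PM + 12:45 = 5:06 AM on Sep 29.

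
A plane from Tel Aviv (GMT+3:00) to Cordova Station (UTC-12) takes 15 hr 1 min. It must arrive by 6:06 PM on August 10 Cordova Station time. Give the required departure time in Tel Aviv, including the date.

Target arrival in UTC: 6:06 PM + 12:00 = 6:06 AM on Aug 11.
Subtract 15 hours 1 minute → departure 3:05 PM UTC on Aug 10.
Tel Aviv is UTC+3:00: 3:05 PM + 3:00 = 6:05 PM on Aug 10.

6:05 PM on August 10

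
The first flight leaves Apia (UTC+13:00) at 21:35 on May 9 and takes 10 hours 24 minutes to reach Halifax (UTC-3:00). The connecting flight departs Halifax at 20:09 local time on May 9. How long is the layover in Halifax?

4 hours 10 minutes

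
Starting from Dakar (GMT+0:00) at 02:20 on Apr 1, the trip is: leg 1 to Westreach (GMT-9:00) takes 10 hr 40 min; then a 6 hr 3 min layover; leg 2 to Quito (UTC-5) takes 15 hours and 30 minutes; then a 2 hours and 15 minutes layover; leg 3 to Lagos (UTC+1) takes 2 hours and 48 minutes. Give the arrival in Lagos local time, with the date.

Dakar is at UTC+0, so departure is already 02:20 UTC on Apr 1.
Add 10 hours and 40 minutes leg 1 → 13:00 UTC.
Add 6 hours 3 minutes layover in Westreach → 19:03 UTC.
Add 15 hours 30 minutes leg 2 → 10:33 UTC (Apr 2).
Add 2 hours 15 minutes layover in Quito → 12:48 UTC.
Add 2 hours 48 minutes leg 3 → 15:36 UTC.
Lagos is UTC+1:00, so local arrival = 15:36 + 1:00 = 16:36 on Apr 2.

16:36 on Apr 2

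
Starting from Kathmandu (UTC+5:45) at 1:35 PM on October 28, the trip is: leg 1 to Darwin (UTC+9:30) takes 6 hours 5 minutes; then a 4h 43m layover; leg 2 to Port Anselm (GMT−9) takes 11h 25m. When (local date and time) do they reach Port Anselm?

9:03 PM on October 28

Convert departure to UTC: 1:35 PM − 5:45 = 7:50 AM UTC on Oct 28.
Add 6 hours and 5 minutes leg 1 → 1:55 PM UTC.
Add 4 hours and 43 minutes layover in Darwin → 6:38 PM UTC.
Add 11 hours and 25 minutes leg 2 → 6:03 AM UTC (Oct 29).
Port Anselm is UTC−9:00, so local arrival = 6:03 AM − 9:00 = 9:03 PM on Oct 28.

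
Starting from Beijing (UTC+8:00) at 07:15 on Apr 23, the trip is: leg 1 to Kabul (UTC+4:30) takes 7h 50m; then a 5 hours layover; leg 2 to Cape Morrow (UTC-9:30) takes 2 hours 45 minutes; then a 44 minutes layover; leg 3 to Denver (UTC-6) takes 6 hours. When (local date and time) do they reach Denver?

Convert departure to UTC: 07:15 − 8:00 = 23:15 UTC on Apr 22.
Add 7 hours 50 minutes leg 1 → 07:05 UTC (Apr 23).
Add 5 hours layover in Kabul → 12:05 UTC.
Add 2 hours 45 minutes leg 2 → 14:50 UTC.
Add 44 minutes layover in Cape Morrow → 15:34 UTC.
Add 6 hours leg 3 → 21:34 UTC.
Denver is UTC−6:00, so local arrival = 21:34 − 6:00 = 15:34 on Apr 23.

15:34 on Apr 23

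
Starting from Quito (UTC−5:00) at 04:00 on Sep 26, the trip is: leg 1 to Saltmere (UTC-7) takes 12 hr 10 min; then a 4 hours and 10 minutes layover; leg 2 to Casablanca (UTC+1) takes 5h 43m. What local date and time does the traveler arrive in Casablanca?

Convert departure to UTC: 04:00 + 5:00 = 09:00 UTC on Sep 26.
Add 12 hours 10 minutes leg 1 → 21:10 UTC.
Add 4 hours and 10 minutes layover in Saltmere → 01:20 UTC (Sep 27).
Add 5 hours and 43 minutes leg 2 → 07:03 UTC.
Casablanca is UTC+1:00, so local arrival = 07:03 + 1:00 = 08:03 on Sep 27.

08:03 on September 27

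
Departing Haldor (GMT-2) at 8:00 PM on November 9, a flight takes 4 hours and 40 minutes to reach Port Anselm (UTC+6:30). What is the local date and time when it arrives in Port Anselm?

Port Anselm is 8:30 ahead of Haldor.
After 4 hours and 40 minutes it is 12:40 AM (Nov 10) in Haldor.
Shift by the zone difference: 12:40 AM + 8:30 = 9:10 AM on Nov 10 in Port Anselm.

9:10 AM on November 10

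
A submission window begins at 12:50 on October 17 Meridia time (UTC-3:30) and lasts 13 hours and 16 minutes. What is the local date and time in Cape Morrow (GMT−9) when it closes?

Convert start to UTC: 12:50 + 3:30 = 16:20 UTC on Oct 17.
Add 13 hours 16 minutes duration → 05:36 UTC (Oct 18).
Cape Morrow is UTC−9:00, so local end time = 05:36 − 9:00 = 20:36 on Oct 17.

20:36 on October 17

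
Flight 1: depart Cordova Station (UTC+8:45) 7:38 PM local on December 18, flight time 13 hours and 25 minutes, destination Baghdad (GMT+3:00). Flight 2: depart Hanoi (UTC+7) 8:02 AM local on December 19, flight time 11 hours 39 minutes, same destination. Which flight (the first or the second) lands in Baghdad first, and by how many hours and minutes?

the first, by 12 hours 23 minutes

Flight 1 in UTC: 7:38 PM − 8:45 = 10:53 AM on Dec 18.
+13 hours 25 minutes → arrive 12:18 AM UTC on Dec 19.
Flight 2 in UTC: 8:02 AM − 7:00 = 1:02 AM on Dec 19.
+11 hours 39 minutes → arrive 12:41 PM UTC on Dec 19.
Flight 1 lands earlier by 12 hours 23 minutes.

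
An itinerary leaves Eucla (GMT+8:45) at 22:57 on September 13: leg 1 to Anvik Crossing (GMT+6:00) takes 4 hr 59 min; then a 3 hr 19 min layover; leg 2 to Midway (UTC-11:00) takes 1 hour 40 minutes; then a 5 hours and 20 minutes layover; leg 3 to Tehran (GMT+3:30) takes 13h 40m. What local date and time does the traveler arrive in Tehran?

22:40 on Sep 14

Convert departure to UTC: 22:57 − 8:45 = 14:12 UTC on Sep 13.
Add 4 hours 59 minutes leg 1 → 19:11 UTC.
Add 3 hours 19 minutes layover in Anvik Crossing → 22:30 UTC.
Add 1 hour 40 minutes leg 2 → 00:10 UTC (Sep 14).
Add 5 hours 20 minutes layover in Midway → 05:30 UTC.
Add 13 hours and 40 minutes leg 3 → 19:10 UTC.
Tehran is UTC+3:30, so local arrival = 19:10 + 3:30 = 22:40 on Sep 14.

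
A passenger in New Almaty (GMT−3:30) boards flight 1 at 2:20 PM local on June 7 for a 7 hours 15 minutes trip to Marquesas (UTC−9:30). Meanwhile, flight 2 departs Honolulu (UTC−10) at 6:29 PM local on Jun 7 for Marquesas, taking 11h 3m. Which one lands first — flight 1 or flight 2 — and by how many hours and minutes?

Flight 1 in UTC: 2:20 PM + 3:30 = 5:50 PM on Jun 7.
+7 hours and 15 minutes → arrive 1:05 AM UTC on Jun 8.
Flight 2 in UTC: 6:29 PM + 10:00 = 4:29 AM on Jun 8.
+11 hours and 3 minutes → arrive 3:32 PM UTC on Jun 8.
Flight 1 lands earlier by 14 hours 27 minutes.

the first, by 14 hours 27 minutes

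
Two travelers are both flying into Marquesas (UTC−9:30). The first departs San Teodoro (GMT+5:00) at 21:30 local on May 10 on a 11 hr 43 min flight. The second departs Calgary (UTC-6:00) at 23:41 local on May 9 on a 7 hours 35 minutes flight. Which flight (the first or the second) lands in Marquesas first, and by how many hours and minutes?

Flight 1 in UTC: 21:30 − 5:00 = 16:30 on May 10.
+11 hours 43 minutes → arrive 04:13 UTC on May 11.
Flight 2 in UTC: 23:41 + 6:00 = 05:41 on May 10.
+7 hours 35 minutes → arrive 13:16 UTC on May 10.
Flight 2 lands earlier by 14 hours 57 minutes.

the second, by 14 hours 57 minutes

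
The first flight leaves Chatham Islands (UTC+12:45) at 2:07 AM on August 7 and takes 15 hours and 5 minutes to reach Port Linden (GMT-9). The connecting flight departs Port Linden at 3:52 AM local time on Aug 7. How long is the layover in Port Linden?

Convert departure to UTC: 2:07 AM − 12:45 = 1:22 PM UTC on Aug 6.
Add 15 hours and 5 minutes flight time → 4:27 AM UTC (Aug 7).
Port Linden is UTC−9:00, so local arrival = 4:27 AM − 9:00 = 7:27 PM on Aug 6.
Layover = 3:52 AM − 7:27 PM (+1 day) = 8 hours 25 minutes.

8 hours 25 minutes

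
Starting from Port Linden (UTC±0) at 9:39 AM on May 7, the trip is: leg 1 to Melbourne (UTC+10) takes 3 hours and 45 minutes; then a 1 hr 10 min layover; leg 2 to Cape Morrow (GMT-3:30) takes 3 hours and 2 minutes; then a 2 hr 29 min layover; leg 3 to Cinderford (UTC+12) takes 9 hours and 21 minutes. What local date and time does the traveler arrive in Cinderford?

5:26 PM on May 8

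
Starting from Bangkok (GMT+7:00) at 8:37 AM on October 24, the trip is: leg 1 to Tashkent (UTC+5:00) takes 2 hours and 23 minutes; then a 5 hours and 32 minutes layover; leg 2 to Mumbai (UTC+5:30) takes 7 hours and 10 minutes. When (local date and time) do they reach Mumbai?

Convert departure to UTC: 8:37 AM − 7:00 = 1:37 AM UTC on Oct 24.
Add 2 hours 23 minutes leg 1 → 4:00 AM UTC.
Add 5 hours and 32 minutes layover in Tashkent → 9:32 AM UTC.
Add 7 hours 10 minutes leg 2 → 4:42 PM UTC.
Mumbai is UTC+5:30, so local arrival = 4:42 PM + 5:30 = 10:12 PM on Oct 24.

10:12 PM on Oct 24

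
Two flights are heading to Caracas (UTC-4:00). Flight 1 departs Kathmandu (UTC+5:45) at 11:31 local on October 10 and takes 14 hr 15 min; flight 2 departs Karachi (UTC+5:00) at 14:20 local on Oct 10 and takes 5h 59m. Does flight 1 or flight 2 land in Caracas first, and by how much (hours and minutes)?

Flight 1 in UTC: 11:31 − 5:45 = 05:46 on Oct 10.
+14 hours 15 minutes → arrive 20:01 UTC on Oct 10.
Flight 2 in UTC: 14:20 − 5:00 = 09:20 on Oct 10.
+5 hours 59 minutes → arrive 15:19 UTC on Oct 10.
Flight 2 lands earlier by 4 hours 42 minutes.

the second, by 4 hours 42 minutes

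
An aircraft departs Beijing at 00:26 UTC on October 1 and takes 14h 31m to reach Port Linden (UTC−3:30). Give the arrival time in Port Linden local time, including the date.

Departure is given in UTC: 00:26 on Oct 1.
Add 14 hours 31 minutes → 14:57 UTC.
Port Linden is UTC−3:30: 14:57 − 3:30 = 11:27 on Oct 1.

11:27 on October 1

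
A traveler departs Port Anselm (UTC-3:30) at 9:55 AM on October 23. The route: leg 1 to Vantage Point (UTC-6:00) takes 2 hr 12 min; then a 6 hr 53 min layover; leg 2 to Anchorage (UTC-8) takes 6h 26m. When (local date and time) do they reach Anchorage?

Convert departure to UTC: 9:55 AM + 3:30 = 1:25 PM UTC on Oct 23.
Add 2 hours 12 minutes leg 1 → 3:37 PM UTC.
Add 6 hours 53 minutes layover in Vantage Point → 10:30 PM UTC.
Add 6 hours and 26 minutes leg 2 → 4:56 AM UTC (Oct 24).
Anchorage is UTC−8:00, so local arrival = 4:56 AM − 8:00 = 8:56 PM on Oct 23.

8:56 PM on Oct 23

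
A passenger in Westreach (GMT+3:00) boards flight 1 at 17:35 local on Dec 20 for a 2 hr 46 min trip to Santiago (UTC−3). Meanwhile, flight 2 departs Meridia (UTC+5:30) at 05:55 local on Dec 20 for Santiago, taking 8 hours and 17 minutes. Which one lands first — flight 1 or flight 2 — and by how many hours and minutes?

the second, by 8 hours 39 minutes

Flight 1 in UTC: 17:35 − 3:00 = 14:35 on Dec 20.
+2 hours 46 minutes → arrive 17:21 UTC on Dec 20.
Flight 2 in UTC: 05:55 − 5:30 = 00:25 on Dec 20.
+8 hours and 17 minutes → arrive 08:42 UTC on Dec 20.
Flight 2 lands earlier by 8 hours 39 minutes.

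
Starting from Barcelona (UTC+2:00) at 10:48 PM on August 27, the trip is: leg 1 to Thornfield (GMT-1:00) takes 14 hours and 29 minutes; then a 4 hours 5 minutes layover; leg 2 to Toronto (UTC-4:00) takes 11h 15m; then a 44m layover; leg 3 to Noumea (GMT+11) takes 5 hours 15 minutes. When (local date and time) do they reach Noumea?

Convert departure to UTC: 10:48 PM − 2:00 = 8:48 PM UTC on Aug 27.
Add 14 hours and 29 minutes leg 1 → 11:17 AM UTC (Aug 28).
Add 4 hours and 5 minutes layover in Thornfield → 3:22 PM UTC.
Add 11 hours 15 minutes leg 2 → 2:37 AM UTC (Aug 29).
Add 44 minutes layover in Toronto → 3:21 AM UTC.
Add 5 hours 15 minutes leg 3 → 8:36 AM UTC.
Noumea is UTC+11:00, so local arrival = 8:36 AM + 11:00 = 7:36 PM on Aug 29.

7:36 PM on August 29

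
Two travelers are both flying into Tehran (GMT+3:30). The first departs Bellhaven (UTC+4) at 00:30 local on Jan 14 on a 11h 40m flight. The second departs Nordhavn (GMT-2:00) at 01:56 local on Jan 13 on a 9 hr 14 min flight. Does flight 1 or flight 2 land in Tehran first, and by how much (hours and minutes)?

the second, by 19 hours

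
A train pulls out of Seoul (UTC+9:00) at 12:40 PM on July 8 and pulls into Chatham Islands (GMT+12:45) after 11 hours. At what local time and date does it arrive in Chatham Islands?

3:25 AM on Jul 9

Convert departure to UTC: 12:40 PM − 9:00 = 3:40 AM UTC on Jul 8.
Add 11 hours travel time → 2:40 PM UTC.
Chatham Islands is UTC+12:45, so local arrival = 2:40 PM + 12:45 = 3:25 AM on Jul 9.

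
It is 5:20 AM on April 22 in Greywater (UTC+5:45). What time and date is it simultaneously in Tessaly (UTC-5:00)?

6:35 PM on Apr 21

In UTC: 5:20 AM − 5:45 = 11:35 PM on Apr 21.
Tessaly is UTC−5:00: 11:35 PM − 5:00 = 6:35 PM on Apr 21.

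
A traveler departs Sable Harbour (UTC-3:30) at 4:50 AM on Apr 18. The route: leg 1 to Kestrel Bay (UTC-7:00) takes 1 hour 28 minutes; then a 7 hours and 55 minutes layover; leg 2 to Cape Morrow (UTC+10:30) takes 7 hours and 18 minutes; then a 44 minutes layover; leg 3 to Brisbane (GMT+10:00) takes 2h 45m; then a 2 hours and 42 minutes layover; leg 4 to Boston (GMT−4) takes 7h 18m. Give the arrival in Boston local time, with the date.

10:30 AM on April 19

Convert departure to UTC: 4:50 AM + 3:30 = 8:20 AM UTC on Apr 18.
Add 1 hour 28 minutes leg 1 → 9:48 AM UTC.
Add 7 hours 55 minutes layover in Kestrel Bay → 5:43 PM UTC.
Add 7 hours 18 minutes leg 2 → 1:01 AM UTC (Apr 19).
Add 44 minutes layover in Cape Morrow → 1:45 AM UTC.
Add 2 hours 45 minutes leg 3 → 4:30 AM UTC.
Add 2 hours 42 minutes layover in Brisbane → 7:12 AM UTC.
Add 7 hours 18 minutes leg 4 → 2:30 PM UTC.
Boston is UTC−4:00, so local arrival = 2:30 PM − 4:00 = 10:30 AM on Apr 19.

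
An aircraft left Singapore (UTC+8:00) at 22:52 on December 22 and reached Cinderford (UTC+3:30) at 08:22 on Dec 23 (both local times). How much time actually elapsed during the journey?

14 hours

Departure in UTC: 22:52 − 8:00 = 14:52 on Dec 22.
Arrival in UTC: 08:22 − 3:30 = 04:52 on Dec 23.
Elapsed = 04:52 − 14:52 (+1 day) = 14 hours.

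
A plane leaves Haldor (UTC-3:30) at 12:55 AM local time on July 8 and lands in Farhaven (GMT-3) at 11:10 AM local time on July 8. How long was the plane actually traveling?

Farhaven is 0:30 ahead of Haldor.
Clock-face elapsed time (ignoring zones) is 10 hours 15 minutes.
Actual elapsed = 10 hours 15 minutes − 0:30 = 9 hours 45 minutes.

9 hours 45 minutes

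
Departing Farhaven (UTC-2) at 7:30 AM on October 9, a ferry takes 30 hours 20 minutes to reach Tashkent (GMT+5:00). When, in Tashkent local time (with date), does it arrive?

Convert departure to UTC: 7:30 AM + 2:00 = 9:30 AM UTC on Oct 9.
Add 30 hours and 20 minutes travel time → 3:50 PM UTC (Oct 10).
Tashkent is UTC+5:00, so local arrival = 3:50 PM + 5:00 = 8:50 PM on Oct 10.

8:50 PM on October 10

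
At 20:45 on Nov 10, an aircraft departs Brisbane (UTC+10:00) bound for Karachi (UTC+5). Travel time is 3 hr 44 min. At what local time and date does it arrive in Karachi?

19:29 on Nov 10

Convert departure to UTC: 20:45 − 10:00 = 10:45 UTC on Nov 10.
Add 3 hours 44 minutes travel time → 14:29 UTC.
Karachi is UTC+5:00, so local arrival = 14:29 + 5:00 = 19:29 on Nov 10.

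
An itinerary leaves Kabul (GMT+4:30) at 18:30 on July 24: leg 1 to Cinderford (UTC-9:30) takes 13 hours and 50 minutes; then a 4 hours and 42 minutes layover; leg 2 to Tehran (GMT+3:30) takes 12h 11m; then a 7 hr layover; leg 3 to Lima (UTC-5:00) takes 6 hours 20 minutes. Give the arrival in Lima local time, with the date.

Convert departure to UTC: 18:30 − 4:30 = 14:00 UTC on Jul 24.
Add 13 hours 50 minutes leg 1 → 03:50 UTC (Jul 25).
Add 4 hours 42 minutes layover in Cinderford → 08:32 UTC.
Add 12 hours and 11 minutes leg 2 → 20:43 UTC.
Add 7 hours layover in Tehran → 03:43 UTC (Jul 26).
Add 6 hours and 20 minutes leg 3 → 10:03 UTC.
Lima is UTC−5:00, so local arrival = 10:03 − 5:00 = 05:03 on Jul 26.

05:03 on Jul 26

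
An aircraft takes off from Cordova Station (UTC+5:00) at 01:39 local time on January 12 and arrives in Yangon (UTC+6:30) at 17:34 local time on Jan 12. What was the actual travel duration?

Yangon is 1:30 ahead of Cordova Station.
Clock-face elapsed time (ignoring zones) is 15 hours 55 minutes.
Actual elapsed = 15 hours 55 minutes − 1:30 = 14 hours 25 minutes.

14 hours 25 minutes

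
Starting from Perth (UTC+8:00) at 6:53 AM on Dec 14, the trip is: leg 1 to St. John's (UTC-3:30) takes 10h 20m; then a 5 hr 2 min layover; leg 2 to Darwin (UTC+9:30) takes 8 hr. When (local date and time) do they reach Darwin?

7:45 AM on Dec 15

Convert departure to UTC: 6:53 AM − 8:00 = 10:53 PM UTC on Dec 13.
Add 10 hours and 20 minutes leg 1 → 9:13 AM UTC (Dec 14).
Add 5 hours 2 minutes layover in St. John's → 2:15 PM UTC.
Add 8 hours leg 2 → 10:15 PM UTC.
Darwin is UTC+9:30, so local arrival = 10:15 PM + 9:30 = 7:45 AM on Dec 15.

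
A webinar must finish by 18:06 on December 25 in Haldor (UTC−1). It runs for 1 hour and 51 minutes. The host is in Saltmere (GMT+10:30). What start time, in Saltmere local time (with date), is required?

03:45 on December 26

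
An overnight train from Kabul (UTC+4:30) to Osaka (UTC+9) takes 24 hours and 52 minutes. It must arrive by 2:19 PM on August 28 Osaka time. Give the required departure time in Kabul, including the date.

Target arrival in UTC: 2:19 PM − 9:00 = 5:19 AM on Aug 28.
Subtract 24 hours 52 minutes → departure 4:27 AM UTC on Aug 27.
Kabul is UTC+4:30: 4:27 AM + 4:30 = 8:57 AM on Aug 27.

8:57 AM on Aug 27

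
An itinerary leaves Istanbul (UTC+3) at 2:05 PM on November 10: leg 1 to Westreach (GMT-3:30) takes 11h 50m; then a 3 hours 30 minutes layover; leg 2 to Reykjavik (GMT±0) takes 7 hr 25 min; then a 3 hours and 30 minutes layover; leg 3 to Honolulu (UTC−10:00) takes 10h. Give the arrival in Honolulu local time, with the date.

1:20 PM on November 11

Convert departure to UTC: 2:05 PM − 3:00 = 11:05 AM UTC on Nov 10.
Add 11 hours 50 minutes leg 1 → 10:55 PM UTC.
Add 3 hours 30 minutes layover in Westreach → 2:25 AM UTC (Nov 11).
Add 7 hours and 25 minutes leg 2 → 9:50 AM UTC.
Add 3 hours 30 minutes layover in Reykjavik → 1:20 PM UTC.
Add 10 hours leg 3 → 11:20 PM UTC.
Honolulu is UTC−10:00, so local arrival = 11:20 PM − 10:00 = 1:20 PM on Nov 11.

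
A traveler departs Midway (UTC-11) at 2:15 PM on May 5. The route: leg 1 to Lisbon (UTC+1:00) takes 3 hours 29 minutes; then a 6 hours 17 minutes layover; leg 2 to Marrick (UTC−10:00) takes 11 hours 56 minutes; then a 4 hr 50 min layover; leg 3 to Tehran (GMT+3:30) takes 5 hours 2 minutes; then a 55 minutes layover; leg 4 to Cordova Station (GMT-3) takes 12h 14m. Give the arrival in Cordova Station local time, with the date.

Convert departure to UTC: 2:15 PM + 11:00 = 1:15 AM UTC on May 6.
Add 3 hours and 29 minutes leg 1 → 4:44 AM UTC.
Add 6 hours and 17 minutes layover in Lisbon → 11:01 AM UTC.
Add 11 hours 56 minutes leg 2 → 10:57 PM UTC.
Add 4 hours 50 minutes layover in Marrick → 3:47 AM UTC (May 7).
Add 5 hours and 2 minutes leg 3 → 8:49 AM UTC.
Add 55 minutes layover in Tehran → 9:44 AM UTC.
Add 12 hours 14 minutes leg 4 → 9:58 PM UTC.
Cordova Station is UTC−3:00, so local arrival = 9:58 PM − 3:00 = 6:58 PM on May 7.

6:58 PM on May 7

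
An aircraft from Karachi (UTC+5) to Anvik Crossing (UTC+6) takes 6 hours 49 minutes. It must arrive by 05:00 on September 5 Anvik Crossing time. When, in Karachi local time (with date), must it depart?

Target arrival in UTC: 05:00 − 6:00 = 23:00 on Sep 4.
Subtract 6 hours 49 minutes → departure 16:11 UTC on Sep 4.
Karachi is UTC+5:00: 16:11 + 5:00 = 21:11 on Sep 4.

21:11 on Sep 4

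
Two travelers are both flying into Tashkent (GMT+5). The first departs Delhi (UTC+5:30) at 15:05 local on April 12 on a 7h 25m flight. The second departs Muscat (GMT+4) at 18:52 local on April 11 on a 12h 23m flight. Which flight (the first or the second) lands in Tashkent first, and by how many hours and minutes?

the second, by 13 hours 45 minutes

Flight 1 in UTC: 15:05 − 5:30 = 09:35 on Apr 12.
+7 hours and 25 minutes → arrive 17:00 UTC on Apr 12.
Flight 2 in UTC: 18:52 − 4:00 = 14:52 on Apr 11.
+12 hours 23 minutes → arrive 03:15 UTC on Apr 12.
Flight 2 lands earlier by 13 hours 45 minutes.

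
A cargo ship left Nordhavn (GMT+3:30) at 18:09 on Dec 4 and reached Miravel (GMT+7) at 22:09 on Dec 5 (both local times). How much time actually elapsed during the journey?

Miravel is 3:30 ahead of Nordhavn.
Clock-face elapsed time (ignoring zones) is 28 hours.
Actual elapsed = 28 hours − 3:30 = 24 hours 30 minutes.

24 hours 30 minutes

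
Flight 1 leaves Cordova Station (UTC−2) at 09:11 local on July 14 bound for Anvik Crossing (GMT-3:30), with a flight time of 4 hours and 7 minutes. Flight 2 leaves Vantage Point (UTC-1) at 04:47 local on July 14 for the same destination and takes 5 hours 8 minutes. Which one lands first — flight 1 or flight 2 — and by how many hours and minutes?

Flight 1 in UTC: 09:11 + 2:00 = 11:11 on Jul 14.
+4 hours 7 minutes → arrive 15:18 UTC on Jul 14.
Flight 2 in UTC: 04:47 + 1:00 = 05:47 on Jul 14.
+5 hours and 8 minutes → arrive 10:55 UTC on Jul 14.
Flight 2 lands earlier by 4 hours 23 minutes.

the second, by 4 hours 23 minutes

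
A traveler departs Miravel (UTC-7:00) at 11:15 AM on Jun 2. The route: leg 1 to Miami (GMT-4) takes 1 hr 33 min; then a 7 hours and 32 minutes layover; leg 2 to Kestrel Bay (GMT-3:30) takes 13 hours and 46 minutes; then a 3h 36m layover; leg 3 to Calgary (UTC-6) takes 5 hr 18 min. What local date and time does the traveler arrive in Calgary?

Convert departure to UTC: 11:15 AM + 7:00 = 6:15 PM UTC on Jun 2.
Add 1 hour and 33 minutes leg 1 → 7:48 PM UTC.
Add 7 hours 32 minutes layover in Miami → 3:20 AM UTC (Jun 3).
Add 13 hours 46 minutes leg 2 → 5:06 PM UTC.
Add 3 hours and 36 minutes layover in Kestrel Bay → 8:42 PM UTC.
Add 5 hours and 18 minutes leg 3 → 2:00 AM UTC (Jun 4).
Calgary is UTC−6:00, so local arrival = 2:00 AM − 6:00 = 8:00 PM on Jun 3.

8:00 PM on June 3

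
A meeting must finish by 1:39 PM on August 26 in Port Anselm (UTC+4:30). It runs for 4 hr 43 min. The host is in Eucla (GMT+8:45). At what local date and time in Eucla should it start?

1:11 PM on August 26

Target end time in UTC: 1:39 PM − 4:30 = 9:09 AM on Aug 26.
Subtract 4 hours 43 minutes → start 4:26 AM UTC on Aug 26.
Eucla is UTC+8:45: 4:26 AM + 8:45 = 1:11 PM on Aug 26.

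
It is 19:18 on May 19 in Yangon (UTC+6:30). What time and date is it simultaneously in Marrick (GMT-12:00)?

In UTC: 19:18 − 6:30 = 12:48 on May 19.
Marrick is UTC−12:00: 12:48 − 12:00 = 00:48 on May 19.

00:48 on May 19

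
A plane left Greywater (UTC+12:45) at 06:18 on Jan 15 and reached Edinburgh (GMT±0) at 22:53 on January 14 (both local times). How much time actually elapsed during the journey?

Departure in UTC: 06:18 − 12:45 = 17:33 on Jan 14.
Arrival is already UTC: 22:53 on Jan 14.
Elapsed = 22:53 − 17:33 = 5 hours 20 minutes.

5 hours 20 minutes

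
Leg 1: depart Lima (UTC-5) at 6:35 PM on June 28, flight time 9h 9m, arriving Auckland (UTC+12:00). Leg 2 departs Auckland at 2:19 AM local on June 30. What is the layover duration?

5 hours 35 minutes

Convert departure to UTC: 6:35 PM + 5:00 = 11:35 PM UTC on Jun 28.
Add 9 hours 9 minutes flight time → 8:44 AM UTC (Jun 29).
Auckland is UTC+12:00, so local arrival = 8:44 AM + 12:00 = 8:44 PM on Jun 29.
Layover = 2:19 AM − 8:44 PM (+1 day) = 5 hours 35 minutes.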